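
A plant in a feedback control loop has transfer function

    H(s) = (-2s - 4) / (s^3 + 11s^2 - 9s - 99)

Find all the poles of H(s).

s = 3, -11, -3

The poles are the roots of the denominator s^3 + 11s^2 - 9s - 99 = 0.
Trying s = 3: the polynomial evaluates to 0, so (s - 3) is a factor.
Dividing out leaves s^2 + 14s + 33 = 0.
Factoring the quadratic: (s + 11)(s + 3) = 0.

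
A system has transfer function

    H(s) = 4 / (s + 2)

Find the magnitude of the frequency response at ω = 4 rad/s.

Substitute s = j4: numerator = 4, denominator = 2 + j4.
|H(j4)| = |4| / |2 + j4| = 4 / 4.4721 ≈ 0.8944.

|H(j4)| ≈ 0.8944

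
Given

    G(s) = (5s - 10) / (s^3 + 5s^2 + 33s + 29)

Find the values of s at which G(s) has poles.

The poles are the roots of the denominator s^3 + 5s^2 + 33s + 29 = 0.
Trying s = -1: the polynomial evaluates to 0, so (s + 1) is a factor.
Dividing out leaves s^2 + 4s + 29 = 0.
The quadratic formula then gives s = -2 ± 5j.

s = -2 ± 5j, -1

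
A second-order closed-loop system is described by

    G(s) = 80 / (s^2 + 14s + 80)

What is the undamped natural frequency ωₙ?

ωₙ ≈ 8.944 rad/s

Compare the denominator to the standard form s^2 + 2ζωₙs + ωₙ².
ωₙ² = 80, so ωₙ = √80 ≈ 8.944 rad/s.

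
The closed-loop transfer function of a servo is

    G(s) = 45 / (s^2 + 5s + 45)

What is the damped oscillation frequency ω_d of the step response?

ω_d ≈ 6.225 rad/s

Comparing s^2 + 5s + 45 to s^2 + 2ζωₙs + ωₙ²: ωₙ = √45 ≈ 6.708 rad/s and ζ = 5/(2·√45) ≈ 0.3727.
ζωₙ = 5/2 = 2.5, so ω_d = ωₙ√(1−ζ²) = √(ωₙ² − (ζωₙ)²) = √(45 − 2.5²) = √38.75 ≈ 6.225 rad/s.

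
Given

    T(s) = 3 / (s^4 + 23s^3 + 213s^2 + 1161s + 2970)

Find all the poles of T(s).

The poles are the roots of the denominator s^4 + 23s^3 + 213s^2 + 1161s + 2970 = 0.
Trying s = -11: the polynomial evaluates to 0, so (s + 11) is a factor.
Dividing out leaves s^3 + 12s^2 + 81s + 270 = 0.
This factors further as (s^2 + 6s + 45)(s + 6) = 0.

s = -11, -3 ± 6j, -6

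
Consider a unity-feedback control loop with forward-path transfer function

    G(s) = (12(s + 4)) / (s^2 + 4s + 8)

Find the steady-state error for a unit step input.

e_ss = 0.1429

G(s) has no poles at the origin.
This is a Type 0 system. Kp = lim_{s→0} G(s) = 48/8 = 6.
e_ss = 1/(1 + Kp) = 1/(1 + 6) = 1/7 ≈ 0.1429.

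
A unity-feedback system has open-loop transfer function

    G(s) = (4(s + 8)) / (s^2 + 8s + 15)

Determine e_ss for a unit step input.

e_ss = 0.3191

G(s) has no poles at the origin.
This is a Type 0 system. Kp = lim_{s→0} G(s) = 32/15.
e_ss = 1/(1 + Kp) = 1/(1 + 32/15) = 15/47 ≈ 0.3191.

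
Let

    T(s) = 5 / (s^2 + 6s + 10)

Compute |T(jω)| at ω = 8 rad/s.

Substitute s = j8: numerator = 5, denominator = -54 + j48.
|T(j8)| = |5| / |-54 + j48| = 5 / 72.250 ≈ 0.06920.

|T(j8)| ≈ 0.06920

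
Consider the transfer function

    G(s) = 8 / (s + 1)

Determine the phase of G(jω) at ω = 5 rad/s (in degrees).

∠G(j5) ≈ -78.69°

At s = j5: numerator = 8, denominator = 1 + j5.
∠G = ∠num − ∠den = 0° − (78.690°) = -78.69°.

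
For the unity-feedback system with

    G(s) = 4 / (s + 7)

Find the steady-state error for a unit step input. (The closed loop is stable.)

G(s) has no poles at the origin.
This is a Type 0 system. Kp = lim_{s→0} G(s) = 4/7.
e_ss = 1/(1 + Kp) = 1/(1 + 4/7) = 7/11 ≈ 0.6364.

e_ss = 0.6364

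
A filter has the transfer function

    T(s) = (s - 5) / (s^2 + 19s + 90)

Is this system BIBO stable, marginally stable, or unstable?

stable

The denominator s^2 + 19s + 90 factors as (s + 9)(s + 10), giving poles at s = -9, -10.
Since all poles lie strictly in the left half-plane, the system is stable.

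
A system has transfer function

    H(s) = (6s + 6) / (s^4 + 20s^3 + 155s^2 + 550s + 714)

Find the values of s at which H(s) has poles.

The poles are the roots of the denominator s^4 + 20s^3 + 155s^2 + 550s + 714 = 0.
Trying s = -3: the polynomial evaluates to 0, so (s + 3) is a factor.
Dividing out leaves s^3 + 17s^2 + 104s + 238 = 0.
This factors further as (s^2 + 10s + 34)(s + 7) = 0.

s = -5 + 3j, -5 - 3j, -3, -7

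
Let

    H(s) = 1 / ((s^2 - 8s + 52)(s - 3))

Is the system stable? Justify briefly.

unstable

The poles can be read from the denominator factors: s = 4 + 6j, 4 - 6j, 3.
Since the pole(s) at s = 4 ± 6j, 3 lie in the right half-plane, the system is unstable.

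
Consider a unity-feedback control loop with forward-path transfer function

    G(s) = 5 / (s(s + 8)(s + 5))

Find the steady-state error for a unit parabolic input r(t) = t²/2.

G(s) has one pole at the origin.
This is a Type 1 system; Ka = lim_{s→0} s^2·G(s) = 0, so the steady-state error for a parabola input is infinite.

e_ss = ∞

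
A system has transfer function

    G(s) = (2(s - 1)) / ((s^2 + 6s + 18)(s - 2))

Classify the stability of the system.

The poles can be read from the denominator factors: s = -3 + 3j, -3 - 3j, 2.
Since the pole(s) at s = 2 lie in the right half-plane, the system is unstable.

unstable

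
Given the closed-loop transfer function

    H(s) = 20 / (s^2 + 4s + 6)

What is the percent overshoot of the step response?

Comparing s^2 + 4s + 6 to s^2 + 2ζωₙs + ωₙ²: ωₙ = √6 ≈ 2.449 rad/s and ζ = 4/(2·√6) ≈ 0.8165.
%OS = 100·exp(−πζ/√(1−ζ²)) = 100·exp(−π·0.8165/√(1−0.8165²)) ≈ 1.18%.

%OS ≈ 1.18%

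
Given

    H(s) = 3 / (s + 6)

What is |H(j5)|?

Substitute s = j5: numerator = 3, denominator = 6 + j5.
|H(j5)| = |3| / |6 + j5| = 3 / 7.8102 ≈ 0.3841.

|H(j5)| ≈ 0.3841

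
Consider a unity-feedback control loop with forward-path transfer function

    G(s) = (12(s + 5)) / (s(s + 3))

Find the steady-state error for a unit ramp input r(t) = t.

e_ss = 0.05000

G(s) has one pole at the origin.
This is a Type 1 system. Kv = lim_{s→0} s·G(s) = 60/3 = 20.
e_ss = 1/Kv = 1/(20) = 1/20 ≈ 0.05000.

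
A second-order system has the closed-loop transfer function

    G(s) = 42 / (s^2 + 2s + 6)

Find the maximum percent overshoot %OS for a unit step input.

%OS ≈ 24.5%

Comparing s^2 + 2s + 6 to s^2 + 2ζωₙs + ωₙ²: ωₙ = √6 ≈ 2.449 rad/s and ζ = 2/(2·√6) ≈ 0.4082.
%OS = 100·exp(−πζ/√(1−ζ²)) = 100·exp(−π·0.4082/√(1−0.4082²)) ≈ 24.5%.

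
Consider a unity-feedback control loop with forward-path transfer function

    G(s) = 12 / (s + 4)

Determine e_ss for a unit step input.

e_ss = 0.2500

G(s) has no poles at the origin.
This is a Type 0 system. Kp = lim_{s→0} G(s) = 12/4 = 3.
e_ss = 1/(1 + Kp) = 1/(1 + 3) = 1/4 ≈ 0.2500.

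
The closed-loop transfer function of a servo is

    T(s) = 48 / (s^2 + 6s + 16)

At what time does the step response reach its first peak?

Comparing s^2 + 6s + 16 to s^2 + 2ζωₙs + ωₙ²: ωₙ = 4 rad/s and ζ = 6/(2·4) = 0.75.
ζωₙ = 6/2 = 3, so ω_d = ωₙ√(1−ζ²) = √(ωₙ² − (ζωₙ)²) = √(16 − 3²) = √7 ≈ 2.646 rad/s.
t_p = π/ω_d = π/2.646 ≈ 1.187 s.

t_p ≈ 1.187 s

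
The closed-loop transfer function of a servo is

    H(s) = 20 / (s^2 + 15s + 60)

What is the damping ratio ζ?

Compare the denominator to the standard form s^2 + 2ζωₙs + ωₙ².
ωₙ² = 60, so ωₙ = √60 ≈ 7.746 rad/s.
2ζωₙ = 15, so ζ = 15/(2·√60) ≈ 0.9682.

ζ ≈ 0.9682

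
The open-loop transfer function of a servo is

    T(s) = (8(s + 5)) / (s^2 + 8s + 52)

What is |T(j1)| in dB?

|T(j1)|_dB ≈ -2.05 dB

Substitute s = j1: numerator = 40 + j8, denominator = 51 + j8.
|T(j1)| = |40 + j8| / |51 + j8| = 40.792 / 51.624 ≈ 0.7902.
In decibels: 20·log₁₀(0.7902) ≈ -2.05 dB.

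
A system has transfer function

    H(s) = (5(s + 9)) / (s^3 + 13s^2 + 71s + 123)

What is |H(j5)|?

|H(j5)| ≈ 0.1682

Substitute s = j5: numerator = 45 + j25, denominator = -202 + j230.
|H(j5)| = |45 + j25| / |-202 + j230| = 51.478 / 306.11 ≈ 0.1682.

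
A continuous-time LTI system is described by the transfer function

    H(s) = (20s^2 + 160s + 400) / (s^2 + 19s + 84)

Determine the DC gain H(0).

H(0) = 100/21 ≈ 4.762

Set s = 0: H(0) = (400) / (84) = 100/21.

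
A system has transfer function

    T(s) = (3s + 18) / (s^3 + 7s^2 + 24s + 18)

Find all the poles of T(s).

The poles are the roots of the denominator s^3 + 7s^2 + 24s + 18 = 0.
Trying s = -1: the polynomial evaluates to 0, so (s + 1) is a factor.
Dividing out leaves s^2 + 6s + 18 = 0.
The quadratic formula then gives s = -3 ± 3j.

s = -3 + 3j, -3 - 3j, -1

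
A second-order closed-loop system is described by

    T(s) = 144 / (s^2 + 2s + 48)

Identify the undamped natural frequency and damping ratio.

Compare the denominator to the standard form s^2 + 2ζωₙs + ωₙ².
ωₙ² = 48, so ωₙ = √48 ≈ 6.928 rad/s.
2ζωₙ = 2, so ζ = 2/(2·√48) ≈ 0.1443.
With ζ = 0.1443 the response is underdamped.

ωₙ ≈ 6.928 rad/s, ζ ≈ 0.1443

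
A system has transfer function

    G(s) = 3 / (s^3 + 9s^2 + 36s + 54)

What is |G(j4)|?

|G(j4)| ≈ 0.02491

Substitute s = j4: numerator = 3, denominator = -90 + j80.
|G(j4)| = |3| / |-90 + j80| = 3 / 120.42 ≈ 0.02491.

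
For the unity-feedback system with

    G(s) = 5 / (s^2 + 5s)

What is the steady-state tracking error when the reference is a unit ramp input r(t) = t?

G(s) has one pole at the origin.
This is a Type 1 system. Kv = lim_{s→0} s·G(s) = 5/5 = 1.
e_ss = 1/Kv = 1/(1) = 1.

e_ss = 1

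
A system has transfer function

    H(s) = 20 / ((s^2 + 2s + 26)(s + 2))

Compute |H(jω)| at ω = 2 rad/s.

Substitute s = j2: numerator = 20, denominator = 36 + j52.
|H(j2)| = |20| / |36 + j52| = 20 / 63.246 ≈ 0.3162.

|H(j2)| ≈ 0.3162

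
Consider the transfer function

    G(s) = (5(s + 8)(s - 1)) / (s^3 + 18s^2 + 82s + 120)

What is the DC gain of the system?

Set s = 0: G(0) = (-40) / (120) = -1/3.

G(0) = -1/3 ≈ -0.3333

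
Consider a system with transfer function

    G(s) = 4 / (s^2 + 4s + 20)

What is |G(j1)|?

Substitute s = j1: numerator = 4, denominator = 19 + j4.
|G(j1)| = |4| / |19 + j4| = 4 / 19.416 ≈ 0.2060.

|G(j1)| ≈ 0.2060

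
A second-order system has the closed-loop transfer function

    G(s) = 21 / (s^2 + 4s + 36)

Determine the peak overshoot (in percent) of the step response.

%OS ≈ 32.9%

Comparing s^2 + 4s + 36 to s^2 + 2ζωₙs + ωₙ²: ωₙ = 6 rad/s and ζ = 4/(2·6) ≈ 0.3333.
%OS = 100·exp(−πζ/√(1−ζ²)) = 100·exp(−π·0.3333/√(1−0.3333²)) ≈ 32.9%.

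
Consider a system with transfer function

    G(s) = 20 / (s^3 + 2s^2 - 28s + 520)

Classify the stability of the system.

unstable

The denominator s^3 + 2s^2 - 28s + 520 factors as (s + 10)(s^2 - 8s + 52), giving poles at s = -10, 4 + 6j, 4 - 6j.
Since the pole(s) at s = 4 + 6j, 4 - 6j lie in the right half-plane, the system is unstable.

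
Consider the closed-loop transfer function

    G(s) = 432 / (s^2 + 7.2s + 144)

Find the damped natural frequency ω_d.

ω_d ≈ 11.45 rad/s

Comparing s^2 + 7.2s + 144 to s^2 + 2ζωₙs + ωₙ²: ωₙ = 12 rad/s and ζ = 7.2/(2·12) = 0.3.
ζωₙ = 7.2/2 = 3.6, so ω_d = ωₙ√(1−ζ²) = √(ωₙ² − (ζωₙ)²) = √(144 − 3.6²) = √131.04 ≈ 11.45 rad/s.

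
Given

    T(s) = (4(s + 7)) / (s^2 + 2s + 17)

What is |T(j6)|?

|T(j6)| ≈ 1.641

Substitute s = j6: numerator = 28 + j24, denominator = -19 + j12.
|T(j6)| = |28 + j24| / |-19 + j12| = 36.878 / 22.472 ≈ 1.641.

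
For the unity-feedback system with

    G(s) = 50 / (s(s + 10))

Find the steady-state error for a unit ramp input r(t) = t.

G(s) has one pole at the origin.
This is a Type 1 system. Kv = lim_{s→0} s·G(s) = 50/10 = 5.
e_ss = 1/Kv = 1/(5) = 1/5 ≈ 0.2000.

e_ss = 0.2000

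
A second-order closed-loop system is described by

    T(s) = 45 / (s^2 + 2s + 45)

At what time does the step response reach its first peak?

t_p ≈ 0.4736 s

Comparing s^2 + 2s + 45 to s^2 + 2ζωₙs + ωₙ²: ωₙ = √45 ≈ 6.708 rad/s and ζ = 2/(2·√45) ≈ 0.1491.
ζωₙ = 2/2 = 1, so ω_d = ωₙ√(1−ζ²) = √(ωₙ² − (ζωₙ)²) = √(45 − 1²) = √44 ≈ 6.633 rad/s.
t_p = π/ω_d = π/6.633 ≈ 0.4736 s.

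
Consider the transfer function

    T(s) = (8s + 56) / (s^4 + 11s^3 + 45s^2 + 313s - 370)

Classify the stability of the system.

unstable

The denominator s^4 + 11s^3 + 45s^2 + 313s - 370 factors as (s^2 + 2s + 37)(s + 10)(s - 1), giving poles at s = -1 ± 6j, -10, 1.
Since the pole(s) at s = 1 lie in the right half-plane, the system is unstable.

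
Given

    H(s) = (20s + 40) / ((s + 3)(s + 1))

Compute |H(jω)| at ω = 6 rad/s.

Substitute s = j6: numerator = 40 + j120, denominator = -33 + j24.
|H(j6)| = |40 + j120| / |-33 + j24| = 126.49 / 40.804 ≈ 3.100.

|H(j6)| ≈ 3.100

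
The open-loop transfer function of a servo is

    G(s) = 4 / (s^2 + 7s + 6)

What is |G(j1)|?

Substitute s = j1: numerator = 4, denominator = 5 + j7.
|G(j1)| = |4| / |5 + j7| = 4 / 8.6023 ≈ 0.4650.

|G(j1)| ≈ 0.4650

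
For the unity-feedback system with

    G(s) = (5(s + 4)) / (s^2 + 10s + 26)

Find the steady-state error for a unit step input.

e_ss = 0.5652

G(s) has no poles at the origin.
This is a Type 0 system. Kp = lim_{s→0} G(s) = 20/26 = 10/13.
e_ss = 1/(1 + Kp) = 1/(1 + 10/13) = 13/23 ≈ 0.5652.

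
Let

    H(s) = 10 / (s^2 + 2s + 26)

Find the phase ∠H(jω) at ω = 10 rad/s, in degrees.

At s = j10: numerator = 10, denominator = -74 + j20.
∠H = ∠num − ∠den = 0° − (164.88°) = -164.9°.

∠H(j10) ≈ -164.9°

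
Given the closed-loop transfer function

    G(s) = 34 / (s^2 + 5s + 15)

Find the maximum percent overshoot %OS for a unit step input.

%OS ≈ 7.03%

Comparing s^2 + 5s + 15 to s^2 + 2ζωₙs + ωₙ²: ωₙ = √15 ≈ 3.873 rad/s and ζ = 5/(2·√15) ≈ 0.6455.
%OS = 100·exp(−πζ/√(1−ζ²)) = 100·exp(−π·0.6455/√(1−0.6455²)) ≈ 7.03%.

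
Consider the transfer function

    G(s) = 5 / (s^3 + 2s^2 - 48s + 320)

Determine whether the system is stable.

The denominator s^3 + 2s^2 - 48s + 320 factors as (s^2 - 8s + 32)(s + 10), giving poles at s = 4 ± 4j, -10.
Since the pole(s) at s = 4 + 4j, 4 - 4j lie in the right half-plane, the system is unstable.

unstable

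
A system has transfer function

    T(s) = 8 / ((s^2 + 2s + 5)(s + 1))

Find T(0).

At s = 0 each factor (s + a) contributes a and each (s^2 + bs + c) contributes c.
T(0) = 8·1 / ((5) · (1)) = 8/5 = 8/5.

T(0) = 8/5 ≈ 1.600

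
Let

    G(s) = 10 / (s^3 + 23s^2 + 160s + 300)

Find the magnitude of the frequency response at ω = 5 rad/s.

Substitute s = j5: numerator = 10, denominator = -275 + j675.
|G(j5)| = |10| / |-275 + j675| = 10 / 728.87 ≈ 0.01372.

|G(j5)| ≈ 0.01372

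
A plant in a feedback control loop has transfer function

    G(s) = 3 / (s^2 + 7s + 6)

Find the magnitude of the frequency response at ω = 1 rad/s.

|G(j1)| ≈ 0.3487

Substitute s = j1: numerator = 3, denominator = 5 + j7.
|G(j1)| = |3| / |5 + j7| = 3 / 8.6023 ≈ 0.3487.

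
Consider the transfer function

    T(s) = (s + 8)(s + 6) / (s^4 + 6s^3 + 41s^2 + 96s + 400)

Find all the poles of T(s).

s = 4j, -4j, -3 + 4j, -3 - 4j

The poles are the roots of the denominator s^4 + 6s^3 + 41s^2 + 96s + 400 = 0.
No real roots exist; factor into two real quadratics: (s^2 + 16)(s^2 + 6s + 25) = 0.
Each quadratic gives a conjugate pair via the quadratic formula.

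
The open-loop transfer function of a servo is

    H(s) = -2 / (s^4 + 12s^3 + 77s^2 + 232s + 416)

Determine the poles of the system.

s = -4 + 4j, -4 - 4j, -2 + 3j, -2 - 3j

The poles are the roots of the denominator s^4 + 12s^3 + 77s^2 + 232s + 416 = 0.
No real roots exist; factor into two real quadratics: (s^2 + 8s + 32)(s^2 + 4s + 13) = 0.
Each quadratic gives a conjugate pair via the quadratic formula.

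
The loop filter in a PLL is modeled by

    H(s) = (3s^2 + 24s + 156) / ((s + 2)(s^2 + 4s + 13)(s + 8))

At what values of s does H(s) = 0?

Set the numerator to zero: 3s^2 + 24s + 156 = 0, i.e. 3·(s^2 + 8s + 52) = 0.
Factoring: (s^2 + 8s + 52) = 0.

s = -4 + 6j, -4 - 6j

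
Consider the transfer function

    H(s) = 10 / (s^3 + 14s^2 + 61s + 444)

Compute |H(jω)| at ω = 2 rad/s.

|H(j2)| ≈ 0.02473

Substitute s = j2: numerator = 10, denominator = 388 + j114.
|H(j2)| = |10| / |388 + j114| = 10 / 404.40 ≈ 0.02473.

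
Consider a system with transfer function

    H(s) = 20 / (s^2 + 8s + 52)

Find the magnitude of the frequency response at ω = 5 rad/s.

Substitute s = j5: numerator = 20, denominator = 27 + j40.
|H(j5)| = |20| / |27 + j40| = 20 / 48.260 ≈ 0.4144.

|H(j5)| ≈ 0.4144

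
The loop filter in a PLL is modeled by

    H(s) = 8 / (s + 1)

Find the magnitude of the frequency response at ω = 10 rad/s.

|H(j10)| ≈ 0.7960

Substitute s = j10: numerator = 8, denominator = 1 + j10.
|H(j10)| = |8| / |1 + j10| = 8 / 10.050 ≈ 0.7960.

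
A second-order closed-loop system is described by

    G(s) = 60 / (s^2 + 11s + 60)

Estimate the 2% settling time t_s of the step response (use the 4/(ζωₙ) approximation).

t_s ≈ 0.7273 s

Comparing s^2 + 11s + 60 to s^2 + 2ζωₙs + ωₙ²: ωₙ = √60 ≈ 7.746 rad/s and ζ = 11/(2·√60) ≈ 0.7100.
ζωₙ = 11/2 = 5.5, so t_s ≈ 4/(ζωₙ) = 4/5.5 ≈ 0.7273 s.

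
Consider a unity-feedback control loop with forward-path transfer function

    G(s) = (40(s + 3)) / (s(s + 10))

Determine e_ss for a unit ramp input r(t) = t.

e_ss = 0.08333

G(s) has one pole at the origin.
This is a Type 1 system. Kv = lim_{s→0} s·G(s) = 120/10 = 12.
e_ss = 1/Kv = 1/(12) = 1/12 ≈ 0.08333.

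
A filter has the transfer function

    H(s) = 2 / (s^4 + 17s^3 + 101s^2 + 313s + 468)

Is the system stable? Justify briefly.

stable

The denominator s^4 + 17s^3 + 101s^2 + 313s + 468 factors as (s^2 + 4s + 13)(s + 9)(s + 4), giving poles at s = -2 ± 3j, -9, -4.
Since all poles lie strictly in the left half-plane, the system is stable.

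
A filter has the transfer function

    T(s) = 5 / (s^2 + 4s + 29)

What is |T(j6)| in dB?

|T(j6)|_dB ≈ -14.0 dB

Substitute s = j6: numerator = 5, denominator = -7 + j24.
|T(j6)| = |5| / |-7 + j24| = 5 / 25 = 0.2000.
In decibels: 20·log₁₀(0.2000) ≈ -14.0 dB.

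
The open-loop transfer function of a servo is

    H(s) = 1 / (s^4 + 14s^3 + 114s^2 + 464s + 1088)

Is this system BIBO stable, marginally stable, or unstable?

The denominator s^4 + 14s^3 + 114s^2 + 464s + 1088 factors as (s^2 + 6s + 34)(s^2 + 8s + 32), giving poles at s = -3 + 5j, -3 - 5j, -4 + 4j, -4 - 4j.
Since all poles lie strictly in the left half-plane, the system is stable.

stable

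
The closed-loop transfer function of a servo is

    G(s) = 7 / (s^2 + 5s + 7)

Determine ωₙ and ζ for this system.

Compare the denominator to the standard form s^2 + 2ζωₙs + ωₙ².
ωₙ² = 7, so ωₙ = √7 ≈ 2.646 rad/s.
2ζωₙ = 5, so ζ = 5/(2·√7) ≈ 0.9449.

ωₙ ≈ 2.646 rad/s, ζ ≈ 0.9449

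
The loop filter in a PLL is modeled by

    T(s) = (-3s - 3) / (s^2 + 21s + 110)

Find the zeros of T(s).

Set the numerator to zero: -3s - 3 = 0, i.e. -3·(s + 1) = 0.
So s = -1.

s = -1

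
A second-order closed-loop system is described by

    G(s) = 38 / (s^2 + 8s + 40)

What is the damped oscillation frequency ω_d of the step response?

Comparing s^2 + 8s + 40 to s^2 + 2ζωₙs + ωₙ²: ωₙ = √40 ≈ 6.325 rad/s and ζ = 8/(2·√40) ≈ 0.6325.
ζωₙ = 8/2 = 4, so ω_d = ωₙ√(1−ζ²) = √(ωₙ² − (ζωₙ)²) = √(40 − 4²) = √24 ≈ 4.899 rad/s.

ω_d ≈ 4.899 rad/s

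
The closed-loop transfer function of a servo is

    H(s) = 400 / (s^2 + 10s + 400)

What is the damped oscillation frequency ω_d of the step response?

Comparing s^2 + 10s + 400 to s^2 + 2ζωₙs + ωₙ²: ωₙ = 20 rad/s and ζ = 10/(2·20) = 0.25.
ζωₙ = 10/2 = 5, so ω_d = ωₙ√(1−ζ²) = √(ωₙ² − (ζωₙ)²) = √(400 − 5²) = √375 ≈ 19.36 rad/s.

ω_d ≈ 19.36 rad/s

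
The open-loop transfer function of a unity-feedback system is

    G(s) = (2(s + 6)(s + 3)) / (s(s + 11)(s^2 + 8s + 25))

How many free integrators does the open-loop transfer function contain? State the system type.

Type 1

The denominator has 1 factor of s at the origin (free integrator), so this is a Type 1 system.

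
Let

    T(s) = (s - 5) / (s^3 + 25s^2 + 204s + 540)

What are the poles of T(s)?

s = -6, -10, -9

The poles are the roots of the denominator s^3 + 25s^2 + 204s + 540 = 0.
Trying s = -6: the polynomial evaluates to 0, so (s + 6) is a factor.
Dividing out leaves s^2 + 19s + 90 = 0.
Factoring the quadratic: (s + 10)(s + 9) = 0.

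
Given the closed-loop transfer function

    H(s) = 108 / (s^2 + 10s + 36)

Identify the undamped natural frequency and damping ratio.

ωₙ = 6 rad/s, ζ ≈ 0.8333

Compare the denominator to the standard form s^2 + 2ζωₙs + ωₙ².
ωₙ² = 36, so ωₙ = 6 rad/s.
2ζωₙ = 10, so ζ = 10/(2·6) ≈ 0.8333.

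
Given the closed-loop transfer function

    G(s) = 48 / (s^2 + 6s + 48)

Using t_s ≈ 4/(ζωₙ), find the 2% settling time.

Comparing s^2 + 6s + 48 to s^2 + 2ζωₙs + ωₙ²: ωₙ = √48 ≈ 6.928 rad/s and ζ = 6/(2·√48) ≈ 0.4330.
ζωₙ = 6/2 = 3, so t_s ≈ 4/(ζωₙ) = 4/3 ≈ 1.333 s.

t_s ≈ 1.333 s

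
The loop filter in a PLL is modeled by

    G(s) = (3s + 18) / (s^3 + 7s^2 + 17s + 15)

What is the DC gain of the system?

Set s = 0: G(0) = (18) / (15) = 6/5.

G(0) = 6/5 ≈ 1.200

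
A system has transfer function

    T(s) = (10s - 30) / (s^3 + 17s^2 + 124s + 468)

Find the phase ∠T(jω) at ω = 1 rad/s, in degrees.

∠T(j1) ≈ 146.3°

At s = j1: numerator = -30 + j10, denominator = 451 + j123.
∠T = ∠num − ∠den = 161.57° − (15.255°) = 146.3°.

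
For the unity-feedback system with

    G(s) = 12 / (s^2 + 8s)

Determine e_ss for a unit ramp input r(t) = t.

G(s) has one pole at the origin.
This is a Type 1 system. Kv = lim_{s→0} s·G(s) = 12/8 = 3/2.
e_ss = 1/Kv = 1/(3/2) = 2/3 ≈ 0.6667.

e_ss = 0.6667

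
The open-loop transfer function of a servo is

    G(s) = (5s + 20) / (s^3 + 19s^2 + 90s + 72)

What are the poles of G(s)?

s = -12, -1, -6

The poles are the roots of the denominator s^3 + 19s^2 + 90s + 72 = 0.
Trying s = -12: the polynomial evaluates to 0, so (s + 12) is a factor.
Dividing out leaves s^2 + 7s + 6 = 0.
Factoring the quadratic: (s + 1)(s + 6) = 0.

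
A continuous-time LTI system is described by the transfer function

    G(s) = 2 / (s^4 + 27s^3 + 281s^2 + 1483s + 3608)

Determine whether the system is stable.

The denominator s^4 + 27s^3 + 281s^2 + 1483s + 3608 factors as (s + 8)(s^2 + 8s + 41)(s + 11), giving poles at s = -8, -4 ± 5j, -11.
Since all poles lie strictly in the left half-plane, the system is stable.

stable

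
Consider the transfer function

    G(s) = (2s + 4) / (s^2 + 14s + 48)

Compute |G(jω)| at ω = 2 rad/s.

|G(j2)| ≈ 0.1085

Substitute s = j2: numerator = 4 + j4, denominator = 44 + j28.
|G(j2)| = |4 + j4| / |44 + j28| = 5.6569 / 52.154 ≈ 0.1085.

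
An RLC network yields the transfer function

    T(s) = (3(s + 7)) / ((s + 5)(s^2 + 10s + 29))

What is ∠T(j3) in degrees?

At s = j3: numerator = 21 + j9, denominator = 10 + j210.
∠T = ∠num − ∠den = 23.199° − (87.274°) = -64.08°.

∠T(j3) ≈ -64.08°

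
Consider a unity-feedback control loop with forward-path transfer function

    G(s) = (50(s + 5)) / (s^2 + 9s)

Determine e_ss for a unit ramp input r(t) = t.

G(s) has one pole at the origin.
This is a Type 1 system. Kv = lim_{s→0} s·G(s) = 250/9.
e_ss = 1/Kv = 1/(250/9) = 9/250 ≈ 0.03600.

e_ss = 0.03600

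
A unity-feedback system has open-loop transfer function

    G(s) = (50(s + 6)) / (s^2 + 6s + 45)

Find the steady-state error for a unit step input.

G(s) has no poles at the origin.
This is a Type 0 system. Kp = lim_{s→0} G(s) = 300/45 = 20/3.
e_ss = 1/(1 + Kp) = 1/(1 + 20/3) = 3/23 ≈ 0.1304.

e_ss = 0.1304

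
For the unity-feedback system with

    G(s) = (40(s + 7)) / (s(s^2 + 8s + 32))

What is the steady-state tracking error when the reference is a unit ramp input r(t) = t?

e_ss = 0.1143

G(s) has one pole at the origin.
This is a Type 1 system. Kv = lim_{s→0} s·G(s) = 280/32 = 35/4.
e_ss = 1/Kv = 1/(35/4) = 4/35 ≈ 0.1143.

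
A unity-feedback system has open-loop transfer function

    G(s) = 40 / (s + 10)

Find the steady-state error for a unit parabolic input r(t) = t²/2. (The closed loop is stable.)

G(s) has no poles at the origin.
This is a Type 0 system; Ka = lim_{s→0} s^2·G(s) = 0, so the steady-state error for a parabola input is infinite.

e_ss = ∞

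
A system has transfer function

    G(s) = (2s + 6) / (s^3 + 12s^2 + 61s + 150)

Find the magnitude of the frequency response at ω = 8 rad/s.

|G(j8)| ≈ 0.02763

Substitute s = j8: numerator = 6 + j16, denominator = -618 - j24.
|G(j8)| = |6 + j16| / |-618 - j24| = 17.088 / 618.47 ≈ 0.02763.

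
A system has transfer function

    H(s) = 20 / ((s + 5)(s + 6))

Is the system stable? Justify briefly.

stable

The poles can be read from the denominator factors: s = -5, -6.
Since all poles lie strictly in the left half-plane, the system is stable.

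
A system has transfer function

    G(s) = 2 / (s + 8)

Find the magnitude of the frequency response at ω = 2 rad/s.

Substitute s = j2: numerator = 2, denominator = 8 + j2.
|G(j2)| = |2| / |8 + j2| = 2 / 8.2462 ≈ 0.2425.

|G(j2)| ≈ 0.2425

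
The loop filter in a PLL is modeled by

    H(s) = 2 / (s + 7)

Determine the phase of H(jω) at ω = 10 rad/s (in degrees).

∠H(j10) ≈ -55.01°

At s = j10: numerator = 2, denominator = 7 + j10.
∠H = ∠num − ∠den = 0° − (55.008°) = -55.01°.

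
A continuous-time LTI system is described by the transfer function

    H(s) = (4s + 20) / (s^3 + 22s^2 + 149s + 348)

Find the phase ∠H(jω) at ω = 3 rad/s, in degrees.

At s = j3: numerator = 20 + j12, denominator = 150 + j420.
∠H = ∠num − ∠den = 30.964° − (70.346°) = -39.38°.

∠H(j3) ≈ -39.38°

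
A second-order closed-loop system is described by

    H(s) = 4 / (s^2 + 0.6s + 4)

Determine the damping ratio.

Compare the denominator to the standard form s^2 + 2ζωₙs + ωₙ².
ωₙ² = 4, so ωₙ = 2 rad/s.
2ζωₙ = 0.6, so ζ = 0.6/(2·2) = 0.15.

ζ = 0.15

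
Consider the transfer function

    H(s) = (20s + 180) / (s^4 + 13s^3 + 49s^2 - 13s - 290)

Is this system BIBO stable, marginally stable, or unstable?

unstable

The denominator s^4 + 13s^3 + 49s^2 - 13s - 290 factors as (s - 2)(s + 5)(s^2 + 10s + 29), giving poles at s = 2, -5, -5 ± 2j.
Since the pole(s) at s = 2 lie in the right half-plane, the system is unstable.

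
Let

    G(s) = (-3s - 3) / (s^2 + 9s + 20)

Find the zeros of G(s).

s = -1

Set the numerator to zero: -3s - 3 = 0, i.e. -3·(s + 1) = 0.
So s = -1.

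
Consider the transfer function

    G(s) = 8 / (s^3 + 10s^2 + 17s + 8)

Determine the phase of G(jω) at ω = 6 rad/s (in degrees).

∠G(j6) ≈ 162.1°

At s = j6: numerator = 8, denominator = -352 - j114.
∠G = ∠num − ∠den = 0° − (-162.05°) = 162.1°.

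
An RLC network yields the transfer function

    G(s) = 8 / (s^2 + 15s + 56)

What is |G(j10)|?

|G(j10)| ≈ 0.05118

Substitute s = j10: numerator = 8, denominator = -44 + j150.
|G(j10)| = |8| / |-44 + j150| = 8 / 156.32 ≈ 0.05118.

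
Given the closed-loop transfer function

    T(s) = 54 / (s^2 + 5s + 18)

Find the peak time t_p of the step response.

Comparing s^2 + 5s + 18 to s^2 + 2ζωₙs + ωₙ²: ωₙ = √18 ≈ 4.243 rad/s and ζ = 5/(2·√18) ≈ 0.5893.
ζωₙ = 5/2 = 2.5, so ω_d = ωₙ√(1−ζ²) = √(ωₙ² − (ζωₙ)²) = √(18 − 2.5²) = √11.75 ≈ 3.428 rad/s.
t_p = π/ω_d = π/3.428 ≈ 0.9165 s.

t_p ≈ 0.9165 s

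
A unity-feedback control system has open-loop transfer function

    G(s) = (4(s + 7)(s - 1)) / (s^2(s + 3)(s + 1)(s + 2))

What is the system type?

The denominator has 2 factors of s at the origin (free integrators), so this is a Type 2 system.

Type 2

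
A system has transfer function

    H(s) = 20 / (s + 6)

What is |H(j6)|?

Substitute s = j6: numerator = 20, denominator = 6 + j6.
|H(j6)| = |20| / |6 + j6| = 20 / 8.4853 ≈ 2.357.

|H(j6)| ≈ 2.357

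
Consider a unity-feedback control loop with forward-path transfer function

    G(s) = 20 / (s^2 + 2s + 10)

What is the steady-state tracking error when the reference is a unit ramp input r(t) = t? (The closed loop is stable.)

G(s) has no poles at the origin.
This is a Type 0 system; Kv = lim_{s→0} s·G(s) = 0, so the steady-state error for a ramp input is infinite.

e_ss = ∞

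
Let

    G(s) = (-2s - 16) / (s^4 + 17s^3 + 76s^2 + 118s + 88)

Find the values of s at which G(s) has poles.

The poles are the roots of the denominator s^4 + 17s^3 + 76s^2 + 118s + 88 = 0.
Trying s = -4: the polynomial evaluates to 0, so (s + 4) is a factor.
Dividing out leaves s^3 + 13s^2 + 24s + 22 = 0.
This factors further as (s^2 + 2s + 2)(s + 11) = 0.

s = -4, -1 + j, -1 - j, -11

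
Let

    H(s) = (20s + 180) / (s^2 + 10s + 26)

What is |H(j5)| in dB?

|H(j5)|_dB ≈ 12.3 dB

Substitute s = j5: numerator = 180 + j100, denominator = 1 + j50.
|H(j5)| = |180 + j100| / |1 + j50| = 205.91 / 50.010 ≈ 4.117.
In decibels: 20·log₁₀(4.117) ≈ 12.3 dB.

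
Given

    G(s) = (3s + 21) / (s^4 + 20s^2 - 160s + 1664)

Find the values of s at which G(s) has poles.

The poles are the roots of the denominator s^4 + 20s^2 - 160s + 1664 = 0.
No real roots exist; factor into two real quadratics: (s^2 - 8s + 32)(s^2 + 8s + 52) = 0.
Each quadratic gives a conjugate pair via the quadratic formula.

s = 4 + 4j, 4 - 4j, -4 + 6j, -4 - 6j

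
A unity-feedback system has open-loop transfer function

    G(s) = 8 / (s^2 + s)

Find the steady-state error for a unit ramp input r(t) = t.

e_ss = 0.1250

G(s) has one pole at the origin.
This is a Type 1 system. Kv = lim_{s→0} s·G(s) = 8/1.
e_ss = 1/Kv = 1/(8) = 1/8 ≈ 0.1250.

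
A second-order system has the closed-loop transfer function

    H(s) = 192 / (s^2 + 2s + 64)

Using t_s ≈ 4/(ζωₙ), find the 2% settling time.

Comparing s^2 + 2s + 64 to s^2 + 2ζωₙs + ωₙ²: ωₙ = 8 rad/s and ζ = 2/(2·8) = 0.125.
ζωₙ = 2/2 = 1, so t_s ≈ 4/(ζωₙ) = 4/1 = 4 s.

t_s ≈ 4 s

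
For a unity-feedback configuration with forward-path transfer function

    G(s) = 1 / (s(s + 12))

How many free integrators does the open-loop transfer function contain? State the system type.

The denominator has 1 factor of s at the origin (free integrator), so this is a Type 1 system.

Type 1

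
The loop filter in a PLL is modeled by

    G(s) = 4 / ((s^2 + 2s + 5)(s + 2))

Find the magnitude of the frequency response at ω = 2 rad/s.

Substitute s = j2: numerator = 4, denominator = -6 + j10.
|G(j2)| = |4| / |-6 + j10| = 4 / 11.662 ≈ 0.3430.

|G(j2)| ≈ 0.3430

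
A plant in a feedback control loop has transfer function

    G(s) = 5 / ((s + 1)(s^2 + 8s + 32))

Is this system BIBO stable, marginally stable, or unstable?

stable

The poles can be read from the denominator factors: s = -1, -4 ± 4j.
Since all poles lie strictly in the left half-plane, the system is stable.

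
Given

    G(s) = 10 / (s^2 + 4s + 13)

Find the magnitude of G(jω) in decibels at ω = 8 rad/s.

|G(j8)|_dB ≈ -15.6 dB

Substitute s = j8: numerator = 10, denominator = -51 + j32.
|G(j8)| = |10| / |-51 + j32| = 10 / 60.208 ≈ 0.1661.
In decibels: 20·log₁₀(0.1661) ≈ -15.6 dB.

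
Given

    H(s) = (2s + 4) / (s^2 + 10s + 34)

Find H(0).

Set s = 0: H(0) = (4) / (34) = 2/17.

H(0) = 2/17 ≈ 0.1176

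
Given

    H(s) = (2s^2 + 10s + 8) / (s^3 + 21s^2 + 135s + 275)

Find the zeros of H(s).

s = -1, -4

Set the numerator to zero: 2s^2 + 10s + 8 = 0, i.e. 2·(s^2 + 5s + 4) = 0.
Factoring: (s + 1)(s + 4) = 0.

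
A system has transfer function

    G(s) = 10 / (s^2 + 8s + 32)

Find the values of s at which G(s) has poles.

s = -4 ± 4j

The poles are the roots of the denominator s^2 + 8s + 32 = 0.
Using the quadratic formula: s = (-8 ± √(-64))/2 = -4 ± 4j.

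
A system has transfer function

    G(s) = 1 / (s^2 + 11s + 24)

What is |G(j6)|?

Substitute s = j6: numerator = 1, denominator = -12 + j66.
|G(j6)| = |1| / |-12 + j66| = 1 / 67.082 ≈ 0.01491.

|G(j6)| ≈ 0.01491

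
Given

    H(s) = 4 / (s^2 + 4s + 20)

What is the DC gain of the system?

H(0) = 1/5 ≈ 0.2000

Set s = 0: H(0) = (4) / (20) = 1/5.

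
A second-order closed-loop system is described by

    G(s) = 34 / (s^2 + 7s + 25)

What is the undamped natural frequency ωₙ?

ωₙ = 5 rad/s

Compare the denominator to the standard form s^2 + 2ζωₙs + ωₙ².
ωₙ² = 25, so ωₙ = 5 rad/s.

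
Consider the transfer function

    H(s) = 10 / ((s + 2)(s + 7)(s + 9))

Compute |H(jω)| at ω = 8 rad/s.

Substitute s = j8: numerator = 10, denominator = -1026 + j248.
|H(j8)| = |10| / |-1026 + j248| = 10 / 1055.5 ≈ 0.009474.

|H(j8)| ≈ 0.009474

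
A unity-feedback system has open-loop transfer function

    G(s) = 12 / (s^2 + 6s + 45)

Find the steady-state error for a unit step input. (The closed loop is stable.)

e_ss = 0.7895

G(s) has no poles at the origin.
This is a Type 0 system. Kp = lim_{s→0} G(s) = 12/45 = 4/15.
e_ss = 1/(1 + Kp) = 1/(1 + 4/15) = 15/19 ≈ 0.7895.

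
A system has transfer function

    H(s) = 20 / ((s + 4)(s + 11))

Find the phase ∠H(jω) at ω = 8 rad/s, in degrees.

At s = j8: numerator = 20, denominator = -20 + j120.
∠H = ∠num − ∠den = 0° − (99.462°) = -99.46°.

∠H(j8) ≈ -99.46°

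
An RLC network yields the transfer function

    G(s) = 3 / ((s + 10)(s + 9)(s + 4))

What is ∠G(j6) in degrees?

At s = j6: numerator = 3, denominator = -468 + j780.
∠G = ∠num − ∠den = 0° − (120.96°) = -121.0°.

∠G(j6) ≈ -121.0°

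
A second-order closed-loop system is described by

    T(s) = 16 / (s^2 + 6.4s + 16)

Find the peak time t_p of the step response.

Comparing s^2 + 6.4s + 16 to s^2 + 2ζωₙs + ωₙ²: ωₙ = 4 rad/s and ζ = 6.4/(2·4) = 0.8.
ζωₙ = 6.4/2 = 3.2, so ω_d = ωₙ√(1−ζ²) = √(ωₙ² − (ζωₙ)²) = √(16 − 3.2²) = √5.76 = 2.400 rad/s.
t_p = π/ω_d = π/2.400 ≈ 1.309 s.

t_p ≈ 1.309 s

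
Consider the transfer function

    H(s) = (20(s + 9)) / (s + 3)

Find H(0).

H(0) = 60

At s = 0 each factor (s + a) contributes a and each (s^2 + bs + c) contributes c.
H(0) = 20·(9) / ((3)) = 180/3 = 60.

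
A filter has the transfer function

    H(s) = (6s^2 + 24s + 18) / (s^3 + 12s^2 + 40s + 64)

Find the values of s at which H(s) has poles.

s = -2 + 2j, -2 - 2j, -8

The poles are the roots of the denominator s^3 + 12s^2 + 40s + 64 = 0.
Trying s = -8: the polynomial evaluates to 0, so (s + 8) is a factor.
Dividing out leaves s^2 + 4s + 8 = 0.
The quadratic formula then gives s = -2 ± 2j.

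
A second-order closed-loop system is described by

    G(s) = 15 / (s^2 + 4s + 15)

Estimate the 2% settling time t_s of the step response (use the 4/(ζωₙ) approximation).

t_s ≈ 2 s

Comparing s^2 + 4s + 15 to s^2 + 2ζωₙs + ωₙ²: ωₙ = √15 ≈ 3.873 rad/s and ζ = 4/(2·√15) ≈ 0.5164.
ζωₙ = 4/2 = 2, so t_s ≈ 4/(ζωₙ) = 4/2 = 2 s.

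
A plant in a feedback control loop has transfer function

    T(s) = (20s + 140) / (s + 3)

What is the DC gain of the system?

T(0) = 140/3 ≈ 46.67

Set s = 0: T(0) = (140) / (3) = 140/3.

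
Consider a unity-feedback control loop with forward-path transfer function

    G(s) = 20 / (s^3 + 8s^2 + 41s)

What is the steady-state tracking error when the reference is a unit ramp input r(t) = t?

e_ss = 2.050

G(s) has one pole at the origin.
This is a Type 1 system. Kv = lim_{s→0} s·G(s) = 20/41.
e_ss = 1/Kv = 1/(20/41) = 41/20 ≈ 2.050.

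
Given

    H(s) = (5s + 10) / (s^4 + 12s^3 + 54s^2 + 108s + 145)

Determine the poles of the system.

s = -5 ± 2j, -1 ± 2j

The poles are the roots of the denominator s^4 + 12s^3 + 54s^2 + 108s + 145 = 0.
No real roots exist; factor into two real quadratics: (s^2 + 10s + 29)(s^2 + 2s + 5) = 0.
Each quadratic gives a conjugate pair via the quadratic formula.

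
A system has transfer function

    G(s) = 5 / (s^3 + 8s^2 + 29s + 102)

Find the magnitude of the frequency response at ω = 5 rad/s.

|G(j5)| ≈ 0.04999

Substitute s = j5: numerator = 5, denominator = -98 + j20.
|G(j5)| = |5| / |-98 + j20| = 5 / 100.02 ≈ 0.04999.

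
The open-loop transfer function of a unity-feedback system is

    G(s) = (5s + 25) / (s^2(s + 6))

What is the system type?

Type 2

The denominator has 2 factors of s at the origin (free integrators), so this is a Type 2 system.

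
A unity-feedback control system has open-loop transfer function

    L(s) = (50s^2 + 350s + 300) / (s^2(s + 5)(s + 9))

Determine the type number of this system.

Type 2

The denominator has 2 factors of s at the origin (free integrators), so this is a Type 2 system.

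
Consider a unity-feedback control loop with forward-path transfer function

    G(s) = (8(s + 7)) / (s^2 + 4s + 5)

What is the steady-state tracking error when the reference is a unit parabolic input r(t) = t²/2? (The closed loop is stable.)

G(s) has no poles at the origin.
This is a Type 0 system; Ka = lim_{s→0} s^2·G(s) = 0, so the steady-state error for a parabola input is infinite.

e_ss = ∞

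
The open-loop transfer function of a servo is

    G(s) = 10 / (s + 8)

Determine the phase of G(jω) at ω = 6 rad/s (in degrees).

∠G(j6) ≈ -36.87°

At s = j6: numerator = 10, denominator = 8 + j6.
∠G = ∠num − ∠den = 0° − (36.870°) = -36.87°.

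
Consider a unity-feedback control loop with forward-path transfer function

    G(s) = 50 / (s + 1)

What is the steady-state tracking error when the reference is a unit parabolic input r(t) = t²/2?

G(s) has no poles at the origin.
This is a Type 0 system; Ka = lim_{s→0} s^2·G(s) = 0, so the steady-state error for a parabola input is infinite.

e_ss = ∞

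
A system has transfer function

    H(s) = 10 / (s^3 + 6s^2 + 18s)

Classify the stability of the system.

marginally stable

The denominator s^3 + 6s^2 + 18s factors as s(s^2 + 6s + 18), giving poles at s = 0, -3 + 3j, -3 - 3j.
Since the simple pole(s) at s = 0 lie on the jω-axis with none in the right half-plane, the system is marginally stable.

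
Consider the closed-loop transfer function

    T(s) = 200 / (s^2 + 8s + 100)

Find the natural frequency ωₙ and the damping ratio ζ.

ωₙ = 10 rad/s, ζ = 0.4

Compare the denominator to the standard form s^2 + 2ζωₙs + ωₙ².
ωₙ² = 100, so ωₙ = 10 rad/s.
2ζωₙ = 8, so ζ = 8/(2·10) = 0.4.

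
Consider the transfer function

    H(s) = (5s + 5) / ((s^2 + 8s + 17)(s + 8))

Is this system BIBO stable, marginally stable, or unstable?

The poles can be read from the denominator factors: s = -4 ± j, -8.
Since all poles lie strictly in the left half-plane, the system is stable.

stable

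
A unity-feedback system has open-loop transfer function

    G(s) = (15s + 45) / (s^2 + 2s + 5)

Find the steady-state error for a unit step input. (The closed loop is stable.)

e_ss = 0.1000

G(s) has no poles at the origin.
This is a Type 0 system. Kp = lim_{s→0} G(s) = 45/5 = 9.
e_ss = 1/(1 + Kp) = 1/(1 + 9) = 1/10 ≈ 0.1000.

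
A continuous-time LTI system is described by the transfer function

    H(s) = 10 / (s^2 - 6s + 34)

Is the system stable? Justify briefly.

The poles can be read from the denominator factors: s = 3 + 5j, 3 - 5j.
Since the pole(s) at s = 3 + 5j, 3 - 5j lie in the right half-plane, the system is unstable.

unstable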